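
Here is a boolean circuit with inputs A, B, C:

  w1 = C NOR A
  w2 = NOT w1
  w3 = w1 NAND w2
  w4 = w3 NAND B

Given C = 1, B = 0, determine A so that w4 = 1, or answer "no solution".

A=1

w4 = w3 NAND B must be 1, so at least one of w3, B is 0.
Check with C = 1, B = 0 and A=1:
w1 = C NOR A = 1 NOR 1 = 0
w2 = NOT w1 = NOT 0 = 1
w3 = w1 NAND w2 = 0 NAND 1 = 1
w4 = w3 NAND B = 1 NAND 0 = 1
So w4 = 1.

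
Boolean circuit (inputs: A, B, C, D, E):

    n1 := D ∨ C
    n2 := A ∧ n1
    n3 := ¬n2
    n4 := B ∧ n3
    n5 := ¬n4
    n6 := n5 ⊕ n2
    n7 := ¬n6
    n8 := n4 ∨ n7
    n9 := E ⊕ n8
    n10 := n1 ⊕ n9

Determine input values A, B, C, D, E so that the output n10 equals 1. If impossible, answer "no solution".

n10 = n1 ⊕ n9 must be 1, so n1 and n9 differ.
Check with A=0 B=1 C=0 D=1 E=1:
n1 = D ∨ C = 1 ∨ 0 = 1
n2 = A ∧ n1 = 0 ∧ 1 = 0
n3 = ¬n2 = ¬0 = 1
n4 = B ∧ n3 = 1 ∧ 1 = 1
n5 = ¬n4 = ¬1 = 0
n6 = n5 ⊕ n2 = 0 ⊕ 0 = 0
n7 = ¬n6 = ¬0 = 1
n8 = n4 ∨ n7 = 1 ∨ 1 = 1
n9 = E ⊕ n8 = 1 ⊕ 1 = 0
n10 = n1 ⊕ n9 = 1 ⊕ 0 = 1
So n10 = 1 as required.

A=0 B=1 C=0 D=1 E=1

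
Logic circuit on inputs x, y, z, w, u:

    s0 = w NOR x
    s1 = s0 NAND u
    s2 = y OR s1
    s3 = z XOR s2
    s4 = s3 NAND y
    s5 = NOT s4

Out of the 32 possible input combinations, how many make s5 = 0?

24

s5 = NOT s4 must be 0, so s4 = 1.
Enumerating the 32 input combinations, 24 give s5 = 0 and 8 give s5 = 1.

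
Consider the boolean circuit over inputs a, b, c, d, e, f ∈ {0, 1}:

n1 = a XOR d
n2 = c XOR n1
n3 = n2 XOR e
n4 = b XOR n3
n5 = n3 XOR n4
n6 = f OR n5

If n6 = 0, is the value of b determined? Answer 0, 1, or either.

0

n6 = f OR n5 must be 0, so both f = 0 and n5 = 0.
n5 = n3 XOR n4 must be 0, so n3 and n4 are equal.
Every assignment with n6 = 0 has b = 0; there are 16 such assignment(s).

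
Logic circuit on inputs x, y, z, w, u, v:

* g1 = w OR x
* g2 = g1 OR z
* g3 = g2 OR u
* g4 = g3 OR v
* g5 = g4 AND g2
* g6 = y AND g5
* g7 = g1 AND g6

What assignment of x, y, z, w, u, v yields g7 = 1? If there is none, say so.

Check with x=1, y=1, z=1, w=1, u=0, v=0:
g1 = w OR x = 1 OR 1 = 1
g2 = g1 OR z = 1 OR 1 = 1
g3 = g2 OR u = 1 OR 0 = 1
g4 = g3 OR v = 1 OR 0 = 1
g5 = g4 AND g2 = 1 AND 1 = 1
g6 = y AND g5 = 1 AND 1 = 1
g7 = g1 AND g6 = 1 AND 1 = 1
So g7 = 1 as required.

x=1, y=1, z=1, w=1, u=0, v=0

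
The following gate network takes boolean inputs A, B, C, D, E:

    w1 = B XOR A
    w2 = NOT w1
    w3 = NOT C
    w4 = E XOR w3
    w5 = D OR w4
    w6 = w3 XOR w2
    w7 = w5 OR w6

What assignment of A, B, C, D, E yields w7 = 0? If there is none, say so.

w7 = w5 OR w6 must be 0, so both w5 = 0 and w6 = 0.
Check with A=1, B=0, C=1, D=0, E=0:
w1 = B XOR A = 0 XOR 1 = 1
w2 = NOT w1 = NOT 1 = 0
w3 = NOT C = NOT 1 = 0
w4 = E XOR w3 = 0 XOR 0 = 0
w5 = D OR w4 = 0 OR 0 = 0
w6 = w3 XOR w2 = 0 XOR 0 = 0
w7 = w5 OR w6 = 0 OR 0 = 0
So w7 = 0 as required.

A=1, B=0, C=1, D=0, E=0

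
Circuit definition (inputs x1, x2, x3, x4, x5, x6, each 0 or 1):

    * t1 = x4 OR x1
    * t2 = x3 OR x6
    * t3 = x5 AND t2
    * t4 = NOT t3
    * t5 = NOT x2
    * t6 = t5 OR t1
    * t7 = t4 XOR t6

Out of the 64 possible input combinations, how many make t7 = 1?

t7 = t4 XOR t6 must be 1, so t4 and t6 differ.
Enumerating the 64 input combinations, 26 give t7 = 1 and 38 give t7 = 0.

26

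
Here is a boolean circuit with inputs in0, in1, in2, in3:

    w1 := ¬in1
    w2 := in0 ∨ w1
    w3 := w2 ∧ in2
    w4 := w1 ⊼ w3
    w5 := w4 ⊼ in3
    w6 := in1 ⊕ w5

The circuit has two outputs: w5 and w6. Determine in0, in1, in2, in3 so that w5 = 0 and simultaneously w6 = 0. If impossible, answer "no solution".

in0=0 in1=0 in2=0 in3=1

Check with in0=0 in1=0 in2=0 in3=1:
w1 = ¬in1 = ¬0 = 1
w2 = in0 ∨ w1 = 0 ∨ 1 = 1
w3 = w2 ∧ in2 = 1 ∧ 0 = 0
w4 = w1 ⊼ w3 = 1 ⊼ 0 = 1
w5 = w4 ⊼ in3 = 1 ⊼ 1 = 0
w6 = in1 ⊕ w5 = 0 ⊕ 0 = 0
So w5 = 0 and w6 = 0.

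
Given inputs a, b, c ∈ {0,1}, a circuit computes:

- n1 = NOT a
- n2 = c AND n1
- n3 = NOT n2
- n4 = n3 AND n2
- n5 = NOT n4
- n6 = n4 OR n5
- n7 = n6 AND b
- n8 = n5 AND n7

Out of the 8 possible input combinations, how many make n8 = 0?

n8 = n5 AND n7 must be 0, so at least one of n5, n7 is 0.
Enumerating the 8 input combinations, 4 give n8 = 0 and 4 give n8 = 1.

4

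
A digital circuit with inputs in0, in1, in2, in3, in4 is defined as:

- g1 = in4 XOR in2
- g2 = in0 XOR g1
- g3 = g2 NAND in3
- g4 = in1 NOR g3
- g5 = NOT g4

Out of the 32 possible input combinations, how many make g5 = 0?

4

g5 = NOT g4 must be 0, so g4 = 1.
g4 = in1 NOR g3 must be 1, so both in1 = 0 and g3 = 0.
g3 = g2 NAND in3 must be 0, so both g2 = 1 and in3 = 1.
Satisfying assignments:
  in0=0, in1=0, in2=0, in3=1, in4=1
  in0=0, in1=0, in2=1, in3=1, in4=0
  in0=1, in1=0, in2=0, in3=1, in4=0
  in0=1, in1=0, in2=1, in3=1, in4=1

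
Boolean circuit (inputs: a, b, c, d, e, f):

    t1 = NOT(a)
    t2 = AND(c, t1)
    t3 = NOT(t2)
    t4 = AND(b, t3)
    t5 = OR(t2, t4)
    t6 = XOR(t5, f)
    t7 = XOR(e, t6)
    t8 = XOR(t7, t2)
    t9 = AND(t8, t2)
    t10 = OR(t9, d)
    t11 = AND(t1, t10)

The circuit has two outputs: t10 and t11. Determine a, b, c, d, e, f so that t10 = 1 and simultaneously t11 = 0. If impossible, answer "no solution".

Check with a=1 b=1 c=1 d=1 e=1 f=0:
t1 = NOT(a) = NOT 1 = 0
t2 = AND(c, t1) = AND(1, 0) = 0
t3 = NOT(t2) = NOT 0 = 1
t4 = AND(b, t3) = AND(1, 1) = 1
t5 = OR(t2, t4) = OR(0, 1) = 1
t6 = XOR(t5, f) = XOR(1, 0) = 1
t7 = XOR(e, t6) = XOR(1, 1) = 0
t8 = XOR(t7, t2) = XOR(0, 0) = 0
t9 = AND(t8, t2) = AND(0, 0) = 0
t10 = OR(t9, d) = OR(0, 1) = 1
t11 = AND(t1, t10) = AND(0, 1) = 0
So t10 = 1 and t11 = 0.

a=1 b=1 c=1 d=1 e=1 f=0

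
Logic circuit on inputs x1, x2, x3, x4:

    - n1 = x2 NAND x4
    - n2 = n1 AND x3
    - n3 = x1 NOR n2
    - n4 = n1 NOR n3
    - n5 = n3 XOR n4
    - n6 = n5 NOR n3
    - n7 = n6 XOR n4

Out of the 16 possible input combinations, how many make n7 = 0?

5

n7 = n6 XOR n4 must be 0, so n6 and n4 are equal.
Satisfying assignments:
  x1=0, x2=0, x3=0, x4=0
  x1=0, x2=0, x3=0, x4=1
  x1=0, x2=1, x3=0, x4=0
  x1=0, x2=1, x3=0, x4=1
  x1=0, x2=1, x3=1, x4=1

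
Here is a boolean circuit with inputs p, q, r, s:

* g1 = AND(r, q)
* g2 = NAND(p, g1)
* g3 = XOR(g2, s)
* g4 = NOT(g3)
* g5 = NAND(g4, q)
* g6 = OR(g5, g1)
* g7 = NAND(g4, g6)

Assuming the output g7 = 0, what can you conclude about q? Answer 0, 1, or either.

Both values of q occur among assignments with g7 = 0:
  q=0: p=0, q=0, r=0, s=1
  q=1: p=0, q=1, r=1, s=1

either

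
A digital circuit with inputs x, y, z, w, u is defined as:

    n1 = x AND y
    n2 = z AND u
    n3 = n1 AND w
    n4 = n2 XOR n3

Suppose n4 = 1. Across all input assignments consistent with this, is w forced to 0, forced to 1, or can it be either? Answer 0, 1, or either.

Both values of w occur among assignments with n4 = 1:
  w=0: x=0, y=0, z=1, w=0, u=1
  w=1: x=0, y=0, z=1, w=1, u=1

either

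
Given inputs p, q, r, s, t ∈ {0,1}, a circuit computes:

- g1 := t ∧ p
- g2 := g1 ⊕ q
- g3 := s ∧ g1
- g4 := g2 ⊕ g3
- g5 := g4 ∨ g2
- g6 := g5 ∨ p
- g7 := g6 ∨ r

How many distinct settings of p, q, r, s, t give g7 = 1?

28

g7 = g6 ∨ r must be 1, so at least one of g6, r is 1.
Enumerating the 32 input combinations, 28 give g7 = 1 and 4 give g7 = 0.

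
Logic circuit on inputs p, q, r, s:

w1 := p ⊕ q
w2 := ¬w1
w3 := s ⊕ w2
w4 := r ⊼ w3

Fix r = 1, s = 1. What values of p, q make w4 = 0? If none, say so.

Check with r = 1, s = 1 and p=1, q=0:
w1 = p ⊕ q = 1 ⊕ 0 = 1
w2 = ¬w1 = ¬1 = 0
w3 = s ⊕ w2 = 1 ⊕ 0 = 1
w4 = r ⊼ w3 = 1 ⊼ 1 = 0
So w4 = 0.

p=1 q=0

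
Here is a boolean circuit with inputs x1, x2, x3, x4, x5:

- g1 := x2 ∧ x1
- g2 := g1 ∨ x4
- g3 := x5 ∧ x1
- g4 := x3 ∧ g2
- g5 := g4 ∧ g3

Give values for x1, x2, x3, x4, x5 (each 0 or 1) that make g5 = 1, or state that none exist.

g5 = g4 ∧ g3 must be 1, so both g4 = 1 and g3 = 1.
Check with x1=1, x2=1, x3=1, x4=0, x5=1:
g1 = x2 ∧ x1 = 1 ∧ 1 = 1
g2 = g1 ∨ x4 = 1 ∨ 0 = 1
g3 = x5 ∧ x1 = 1 ∧ 1 = 1
g4 = x3 ∧ g2 = 1 ∧ 1 = 1
g5 = g4 ∧ g3 = 1 ∧ 1 = 1
So g5 = 1 as required.

x1=1, x2=1, x3=1, x4=0, x5=1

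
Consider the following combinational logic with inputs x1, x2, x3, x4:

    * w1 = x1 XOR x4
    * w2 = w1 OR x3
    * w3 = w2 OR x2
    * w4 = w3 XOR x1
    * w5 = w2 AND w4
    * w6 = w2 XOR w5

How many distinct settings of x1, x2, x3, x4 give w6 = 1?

6

w6 = w2 XOR w5 must be 1, so w2 and w5 differ.
Satisfying assignments:
  x1=1, x2=0, x3=0, x4=0
  x1=1, x2=0, x3=1, x4=0
  x1=1, x2=0, x3=1, x4=1
  x1=1, x2=1, x3=0, x4=0
  x1=1, x2=1, x3=1, x4=0
  x1=1, x2=1, x3=1, x4=1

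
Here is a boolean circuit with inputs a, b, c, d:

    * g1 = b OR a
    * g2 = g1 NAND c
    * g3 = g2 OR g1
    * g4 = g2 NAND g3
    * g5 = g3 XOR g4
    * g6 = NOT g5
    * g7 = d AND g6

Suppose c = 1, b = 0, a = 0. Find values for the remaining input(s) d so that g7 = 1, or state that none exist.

no solution exists

With c = 1, b = 0, a = 0 fixed, none of the 2 settings of d give g7 = 1.
For example, with d=1:
g1 = b OR a = 0 OR 0 = 0
g2 = g1 NAND c = 0 NAND 1 = 1
g3 = g2 OR g1 = 1 OR 0 = 1
g4 = g2 NAND g3 = 1 NAND 1 = 0
g5 = g3 XOR g4 = 1 XOR 0 = 1
g6 = NOT g5 = NOT 1 = 0
g7 = d AND g6 = 1 AND 0 = 0
giving g7 = 0 ≠ 1.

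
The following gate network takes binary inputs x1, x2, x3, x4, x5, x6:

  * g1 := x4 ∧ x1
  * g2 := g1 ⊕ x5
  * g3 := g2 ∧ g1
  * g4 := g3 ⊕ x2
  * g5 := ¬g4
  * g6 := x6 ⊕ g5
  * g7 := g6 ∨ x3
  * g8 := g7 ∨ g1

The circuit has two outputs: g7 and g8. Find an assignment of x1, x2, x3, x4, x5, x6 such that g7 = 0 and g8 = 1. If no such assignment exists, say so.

x1=1, x2=1, x3=0, x4=1, x5=0, x6=1

Check with x1=1, x2=1, x3=0, x4=1, x5=0, x6=1:
g1 = x4 ∧ x1 = 1 ∧ 1 = 1
g2 = g1 ⊕ x5 = 1 ⊕ 0 = 1
g3 = g2 ∧ g1 = 1 ∧ 1 = 1
g4 = g3 ⊕ x2 = 1 ⊕ 1 = 0
g5 = ¬g4 = ¬0 = 1
g6 = x6 ⊕ g5 = 1 ⊕ 1 = 0
g7 = g6 ∨ x3 = 0 ∨ 0 = 0
g8 = g7 ∨ g1 = 0 ∨ 1 = 1
So g7 = 0 and g8 = 1.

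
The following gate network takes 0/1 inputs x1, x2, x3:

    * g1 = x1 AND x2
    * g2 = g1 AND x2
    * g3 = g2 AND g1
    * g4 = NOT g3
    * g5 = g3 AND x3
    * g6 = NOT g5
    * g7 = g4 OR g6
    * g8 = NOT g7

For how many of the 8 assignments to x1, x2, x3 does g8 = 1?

1

g8 = NOT g7 must be 1, so g7 = 0.
g7 = g4 OR g6 must be 0, so both g4 = 0 and g6 = 0.
Satisfying assignments:
  x1=1, x2=1, x3=1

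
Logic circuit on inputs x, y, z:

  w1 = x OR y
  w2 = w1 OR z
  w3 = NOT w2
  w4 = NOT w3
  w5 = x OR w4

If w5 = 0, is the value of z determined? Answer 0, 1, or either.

w5 = x OR w4 must be 0, so both x = 0 and w4 = 0.
w4 = NOT w3 must be 0, so w3 = 1.
Every assignment with w5 = 0 has z = 0; there are 1 such assignment(s).
  x=0, y=0, z=0

0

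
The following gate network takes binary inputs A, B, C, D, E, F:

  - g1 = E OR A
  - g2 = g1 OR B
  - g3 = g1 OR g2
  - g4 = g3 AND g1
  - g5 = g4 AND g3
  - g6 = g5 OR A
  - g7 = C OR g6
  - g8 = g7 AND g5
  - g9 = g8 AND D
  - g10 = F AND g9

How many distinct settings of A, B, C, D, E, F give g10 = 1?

g10 = F AND g9 must be 1, so both F = 1 and g9 = 1.
g9 = g8 AND D must be 1, so both g8 = 1 and D = 1.
Enumerating the 64 input combinations, 12 give g10 = 1 and 52 give g10 = 0.

12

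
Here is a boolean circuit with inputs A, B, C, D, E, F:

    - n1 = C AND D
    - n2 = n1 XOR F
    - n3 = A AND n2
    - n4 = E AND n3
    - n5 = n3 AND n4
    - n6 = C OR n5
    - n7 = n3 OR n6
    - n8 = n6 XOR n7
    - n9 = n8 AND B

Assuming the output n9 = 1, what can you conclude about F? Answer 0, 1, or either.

1

n9 = n8 AND B must be 1, so both n8 = 1 and B = 1.
n8 = n6 XOR n7 must be 1, so n6 and n7 differ.
Every assignment with n9 = 1 has F = 1; there are 2 such assignment(s).
  A=1, B=1, C=0, D=0, E=0, F=1
  A=1, B=1, C=0, D=1, E=0, F=1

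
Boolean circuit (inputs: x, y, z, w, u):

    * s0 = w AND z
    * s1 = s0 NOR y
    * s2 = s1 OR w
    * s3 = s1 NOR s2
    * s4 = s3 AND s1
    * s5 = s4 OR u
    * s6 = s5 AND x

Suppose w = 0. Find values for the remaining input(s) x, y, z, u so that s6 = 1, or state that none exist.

x=1, y=0, z=0, u=1

Check with w = 0 and x=1, y=0, z=0, u=1:
s0 = w AND z = 0 AND 0 = 0
s1 = s0 NOR y = 0 NOR 0 = 1
s2 = s1 OR w = 1 OR 0 = 1
s3 = s1 NOR s2 = 1 NOR 1 = 0
s4 = s3 AND s1 = 0 AND 1 = 0
s5 = s4 OR u = 0 OR 1 = 1
s6 = s5 AND x = 1 AND 1 = 1
So s6 = 1.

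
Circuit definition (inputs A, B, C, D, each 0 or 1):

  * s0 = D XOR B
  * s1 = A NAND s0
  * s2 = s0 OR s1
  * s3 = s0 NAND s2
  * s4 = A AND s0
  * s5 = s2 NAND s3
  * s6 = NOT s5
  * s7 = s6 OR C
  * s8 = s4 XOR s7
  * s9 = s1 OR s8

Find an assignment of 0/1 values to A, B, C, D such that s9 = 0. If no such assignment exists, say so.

A=1, B=1, C=1, D=0

s9 = s1 OR s8 must be 0, so both s1 = 0 and s8 = 0.
s1 = A NAND s0 must be 0, so both A = 1 and s0 = 1.
Check with A=1, B=1, C=1, D=0:
s0 = D XOR B = 0 XOR 1 = 1
s1 = A NAND s0 = 1 NAND 1 = 0
s2 = s0 OR s1 = 1 OR 0 = 1
s3 = s0 NAND s2 = 1 NAND 1 = 0
s4 = A AND s0 = 1 AND 1 = 1
s5 = s2 NAND s3 = 1 NAND 0 = 1
s6 = NOT s5 = NOT 1 = 0
s7 = s6 OR C = 0 OR 1 = 1
s8 = s4 XOR s7 = 1 XOR 1 = 0
s9 = s1 OR s8 = 0 OR 0 = 0
So s9 = 0 as required.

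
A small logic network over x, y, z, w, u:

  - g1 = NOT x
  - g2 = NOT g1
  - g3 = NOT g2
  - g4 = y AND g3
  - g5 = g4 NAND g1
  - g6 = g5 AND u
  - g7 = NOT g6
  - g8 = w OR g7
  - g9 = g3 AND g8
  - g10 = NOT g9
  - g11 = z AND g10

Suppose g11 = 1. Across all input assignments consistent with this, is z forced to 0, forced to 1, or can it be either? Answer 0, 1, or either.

g11 = z AND g10 must be 1, so both z = 1 and g10 = 1.
g10 = NOT g9 must be 1, so g9 = 0.
Every assignment with g11 = 1 has z = 1; there are 9 such assignment(s).

1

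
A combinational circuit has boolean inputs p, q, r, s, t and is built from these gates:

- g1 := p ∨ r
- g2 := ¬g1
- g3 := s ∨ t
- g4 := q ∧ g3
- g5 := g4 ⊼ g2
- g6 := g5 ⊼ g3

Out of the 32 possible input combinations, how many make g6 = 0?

21

g6 = g5 ⊼ g3 must be 0, so both g5 = 1 and g3 = 1.
g5 = g4 ⊼ g2 must be 1, so at least one of g4, g2 is 0.
g3 = s ∨ t must be 1, so at least one of s, t is 1.
Enumerating the 32 input combinations, 21 give g6 = 0 and 11 give g6 = 1.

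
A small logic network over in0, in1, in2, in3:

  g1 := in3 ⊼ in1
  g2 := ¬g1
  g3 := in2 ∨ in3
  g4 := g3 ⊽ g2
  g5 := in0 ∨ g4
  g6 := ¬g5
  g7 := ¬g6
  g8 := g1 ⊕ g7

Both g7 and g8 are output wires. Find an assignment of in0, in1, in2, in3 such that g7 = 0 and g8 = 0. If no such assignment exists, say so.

in0=0, in1=1, in2=1, in3=1

Check with in0=0, in1=1, in2=1, in3=1:
g1 = in3 ⊼ in1 = 1 ⊼ 1 = 0
g2 = ¬g1 = ¬0 = 1
g3 = in2 ∨ in3 = 1 ∨ 1 = 1
g4 = g3 ⊽ g2 = 1 ⊽ 1 = 0
g5 = in0 ∨ g4 = 0 ∨ 0 = 0
g6 = ¬g5 = ¬0 = 1
g7 = ¬g6 = ¬1 = 0
g8 = g1 ⊕ g7 = 0 ⊕ 0 = 0
So g7 = 0 and g8 = 0.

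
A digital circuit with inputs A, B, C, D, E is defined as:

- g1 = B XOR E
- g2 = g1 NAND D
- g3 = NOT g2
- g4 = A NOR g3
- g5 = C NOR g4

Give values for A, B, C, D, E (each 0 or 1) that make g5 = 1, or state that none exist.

g5 = C NOR g4 must be 1, so both C = 0 and g4 = 0.
Check with A=1, B=0, C=0, D=1, E=1:
g1 = B XOR E = 0 XOR 1 = 1
g2 = g1 NAND D = 1 NAND 1 = 0
g3 = NOT g2 = NOT 0 = 1
g4 = A NOR g3 = 1 NOR 1 = 0
g5 = C NOR g4 = 0 NOR 0 = 1
So g5 = 1 as required.

A=1, B=0, C=0, D=1, E=1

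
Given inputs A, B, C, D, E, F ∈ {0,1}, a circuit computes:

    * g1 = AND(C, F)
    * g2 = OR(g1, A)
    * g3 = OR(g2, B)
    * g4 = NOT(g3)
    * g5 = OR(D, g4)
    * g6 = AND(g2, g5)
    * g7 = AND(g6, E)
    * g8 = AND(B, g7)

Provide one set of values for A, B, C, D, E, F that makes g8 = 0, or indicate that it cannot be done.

g8 = AND(B, g7) must be 0, so at least one of B, g7 is 0.
Check with A=1, B=0, C=1, D=1, E=1, F=1:
g1 = AND(C, F) = AND(1, 1) = 1
g2 = OR(g1, A) = OR(1, 1) = 1
g3 = OR(g2, B) = OR(1, 0) = 1
g4 = NOT(g3) = NOT 1 = 0
g5 = OR(D, g4) = OR(1, 0) = 1
g6 = AND(g2, g5) = AND(1, 1) = 1
g7 = AND(g6, E) = AND(1, 1) = 1
g8 = AND(B, g7) = AND(0, 1) = 0
So g8 = 0 as required.

A=1, B=0, C=1, D=1, E=1, F=1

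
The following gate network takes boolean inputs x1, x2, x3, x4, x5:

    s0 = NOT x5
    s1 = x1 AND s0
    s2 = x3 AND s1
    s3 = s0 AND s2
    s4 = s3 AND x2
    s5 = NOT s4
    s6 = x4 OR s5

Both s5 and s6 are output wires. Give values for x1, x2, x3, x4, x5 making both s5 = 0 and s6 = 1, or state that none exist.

Check with x1=1, x2=1, x3=1, x4=1, x5=0:
s0 = NOT x5 = NOT 0 = 1
s1 = x1 AND s0 = 1 AND 1 = 1
s2 = x3 AND s1 = 1 AND 1 = 1
s3 = s0 AND s2 = 1 AND 1 = 1
s4 = s3 AND x2 = 1 AND 1 = 1
s5 = NOT s4 = NOT 1 = 0
s6 = x4 OR s5 = 1 OR 0 = 1
So s5 = 0 and s6 = 1.

x1=1, x2=1, x3=1, x4=1, x5=0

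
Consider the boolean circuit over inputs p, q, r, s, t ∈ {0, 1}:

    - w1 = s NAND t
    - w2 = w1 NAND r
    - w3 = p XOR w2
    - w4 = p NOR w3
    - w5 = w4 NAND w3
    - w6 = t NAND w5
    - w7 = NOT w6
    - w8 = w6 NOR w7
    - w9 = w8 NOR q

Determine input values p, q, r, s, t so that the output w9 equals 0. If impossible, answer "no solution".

w9 = w8 NOR q must be 0, so at least one of w8, q is 1.
Check with p=1, q=1, r=1, s=1, t=0:
w1 = s NAND t = 1 NAND 0 = 1
w2 = w1 NAND r = 1 NAND 1 = 0
w3 = p XOR w2 = 1 XOR 0 = 1
w4 = p NOR w3 = 1 NOR 1 = 0
w5 = w4 NAND w3 = 0 NAND 1 = 1
w6 = t NAND w5 = 0 NAND 1 = 1
w7 = NOT w6 = NOT 1 = 0
w8 = w6 NOR w7 = 1 NOR 0 = 0
w9 = w8 NOR q = 0 NOR 1 = 0
So w9 = 0 as required.

p=1, q=1, r=1, s=1, t=0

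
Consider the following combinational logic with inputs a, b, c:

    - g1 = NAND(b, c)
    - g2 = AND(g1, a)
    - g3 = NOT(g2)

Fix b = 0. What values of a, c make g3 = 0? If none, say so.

g3 = NOT(g2) must be 0, so g2 = 1.
g2 = AND(g1, a) must be 1, so both g1 = 1 and a = 1.
Check with b = 0 and a=1, c=0:
g1 = NAND(b, c) = NAND(0, 0) = 1
g2 = AND(g1, a) = AND(1, 1) = 1
g3 = NOT(g2) = NOT 1 = 0
So g3 = 0.

a=1, c=0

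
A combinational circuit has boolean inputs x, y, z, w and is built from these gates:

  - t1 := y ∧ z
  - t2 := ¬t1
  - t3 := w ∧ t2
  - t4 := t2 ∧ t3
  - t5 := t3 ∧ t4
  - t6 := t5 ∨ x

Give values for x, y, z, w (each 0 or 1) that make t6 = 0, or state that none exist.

x=0 y=1 z=1 w=1

Check with x=0 y=1 z=1 w=1:
t1 = y ∧ z = 1 ∧ 1 = 1
t2 = ¬t1 = ¬1 = 0
t3 = w ∧ t2 = 1 ∧ 0 = 0
t4 = t2 ∧ t3 = 0 ∧ 0 = 0
t5 = t3 ∧ t4 = 0 ∧ 0 = 0
t6 = t5 ∨ x = 0 ∨ 0 = 0
So t6 = 0 as required.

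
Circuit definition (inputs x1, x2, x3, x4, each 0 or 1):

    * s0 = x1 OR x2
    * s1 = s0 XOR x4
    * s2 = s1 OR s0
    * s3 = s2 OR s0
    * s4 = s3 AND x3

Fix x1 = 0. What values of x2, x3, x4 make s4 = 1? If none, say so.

x2=0 x3=1 x4=1

Check with x1 = 0 and x2=0, x3=1, x4=1:
s0 = x1 OR x2 = 0 OR 0 = 0
s1 = s0 XOR x4 = 0 XOR 1 = 1
s2 = s1 OR s0 = 1 OR 0 = 1
s3 = s2 OR s0 = 1 OR 0 = 1
s4 = s3 AND x3 = 1 AND 1 = 1
So s4 = 1.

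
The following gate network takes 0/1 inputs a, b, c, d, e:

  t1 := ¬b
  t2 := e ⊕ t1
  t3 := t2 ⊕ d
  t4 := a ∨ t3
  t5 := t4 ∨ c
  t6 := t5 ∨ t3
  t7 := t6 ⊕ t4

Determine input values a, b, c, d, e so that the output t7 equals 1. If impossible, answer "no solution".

a=0, b=0, c=1, d=0, e=1

t7 = t6 ⊕ t4 must be 1, so t6 and t4 differ.
Check with a=0, b=0, c=1, d=0, e=1:
t1 = ¬b = ¬0 = 1
t2 = e ⊕ t1 = 1 ⊕ 1 = 0
t3 = t2 ⊕ d = 0 ⊕ 0 = 0
t4 = a ∨ t3 = 0 ∨ 0 = 0
t5 = t4 ∨ c = 0 ∨ 1 = 1
t6 = t5 ∨ t3 = 1 ∨ 0 = 1
t7 = t6 ⊕ t4 = 1 ⊕ 0 = 1
So t7 = 1 as required.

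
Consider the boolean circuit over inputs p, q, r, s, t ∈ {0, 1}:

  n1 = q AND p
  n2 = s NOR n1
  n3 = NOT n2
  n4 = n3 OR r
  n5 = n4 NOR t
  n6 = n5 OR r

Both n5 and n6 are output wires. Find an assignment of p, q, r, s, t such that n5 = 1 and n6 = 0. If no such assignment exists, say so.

Across all 32 input combinations, none give both n5 = 1 and n6 = 0.

no solution exists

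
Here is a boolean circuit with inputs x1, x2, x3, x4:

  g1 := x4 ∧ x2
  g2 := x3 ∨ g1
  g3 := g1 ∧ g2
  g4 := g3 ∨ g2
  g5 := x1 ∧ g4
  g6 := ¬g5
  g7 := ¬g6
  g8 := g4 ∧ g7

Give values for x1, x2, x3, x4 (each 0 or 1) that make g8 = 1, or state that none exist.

g8 = g4 ∧ g7 must be 1, so both g4 = 1 and g7 = 1.
g4 = g3 ∨ g2 must be 1, so at least one of g3, g2 is 1.
Check with x1=1, x2=0, x3=1, x4=0:
g1 = x4 ∧ x2 = 0 ∧ 0 = 0
g2 = x3 ∨ g1 = 1 ∨ 0 = 1
g3 = g1 ∧ g2 = 0 ∧ 1 = 0
g4 = g3 ∨ g2 = 0 ∨ 1 = 1
g5 = x1 ∧ g4 = 1 ∧ 1 = 1
g6 = ¬g5 = ¬1 = 0
g7 = ¬g6 = ¬0 = 1
g8 = g4 ∧ g7 = 1 ∧ 1 = 1
So g8 = 1 as required.

x1=1, x2=0, x3=1, x4=0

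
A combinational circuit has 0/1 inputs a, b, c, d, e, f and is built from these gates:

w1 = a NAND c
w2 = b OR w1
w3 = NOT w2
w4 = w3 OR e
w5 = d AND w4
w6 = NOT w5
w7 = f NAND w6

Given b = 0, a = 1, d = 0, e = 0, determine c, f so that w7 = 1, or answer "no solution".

c=0 f=0

w7 = f NAND w6 must be 1, so at least one of f, w6 is 0.
Check with b = 0, a = 1, d = 0, e = 0 and c=0, f=0:
w1 = a NAND c = 1 NAND 0 = 1
w2 = b OR w1 = 0 OR 1 = 1
w3 = NOT w2 = NOT 1 = 0
w4 = w3 OR e = 0 OR 0 = 0
w5 = d AND w4 = 0 AND 0 = 0
w6 = NOT w5 = NOT 0 = 1
w7 = f NAND w6 = 0 NAND 1 = 1
So w7 = 1.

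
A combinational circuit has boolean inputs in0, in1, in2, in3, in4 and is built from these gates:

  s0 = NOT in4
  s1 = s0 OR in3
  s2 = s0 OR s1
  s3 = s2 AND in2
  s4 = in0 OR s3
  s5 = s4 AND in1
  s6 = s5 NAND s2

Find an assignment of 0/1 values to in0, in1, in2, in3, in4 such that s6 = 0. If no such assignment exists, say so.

in0=0, in1=1, in2=1, in3=0, in4=0

s6 = s5 NAND s2 must be 0, so both s5 = 1 and s2 = 1.
s5 = s4 AND in1 must be 1, so both s4 = 1 and in1 = 1.
Check with in0=0, in1=1, in2=1, in3=0, in4=0:
s0 = NOT in4 = NOT 0 = 1
s1 = s0 OR in3 = 1 OR 0 = 1
s2 = s0 OR s1 = 1 OR 1 = 1
s3 = s2 AND in2 = 1 AND 1 = 1
s4 = in0 OR s3 = 0 OR 1 = 1
s5 = s4 AND in1 = 1 AND 1 = 1
s6 = s5 NAND s2 = 1 NAND 1 = 0
So s6 = 0 as required.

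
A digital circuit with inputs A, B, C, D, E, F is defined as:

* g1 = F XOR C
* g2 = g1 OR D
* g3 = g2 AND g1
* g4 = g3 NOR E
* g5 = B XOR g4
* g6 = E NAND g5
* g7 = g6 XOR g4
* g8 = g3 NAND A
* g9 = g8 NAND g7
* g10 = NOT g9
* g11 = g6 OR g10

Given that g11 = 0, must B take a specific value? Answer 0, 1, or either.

1

g11 = g6 OR g10 must be 0, so both g6 = 0 and g10 = 0.
Every assignment with g11 = 0 has B = 1; there are 16 such assignment(s).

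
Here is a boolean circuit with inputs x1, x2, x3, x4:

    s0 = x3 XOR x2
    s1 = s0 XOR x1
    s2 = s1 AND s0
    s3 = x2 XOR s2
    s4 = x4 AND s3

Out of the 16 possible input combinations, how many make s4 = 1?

s4 = x4 AND s3 must be 1, so both x4 = 1 and s3 = 1.
Satisfying assignments:
  x1=0, x2=0, x3=1, x4=1
  x1=0, x2=1, x3=1, x4=1
  x1=1, x2=1, x3=0, x4=1
  x1=1, x2=1, x3=1, x4=1

4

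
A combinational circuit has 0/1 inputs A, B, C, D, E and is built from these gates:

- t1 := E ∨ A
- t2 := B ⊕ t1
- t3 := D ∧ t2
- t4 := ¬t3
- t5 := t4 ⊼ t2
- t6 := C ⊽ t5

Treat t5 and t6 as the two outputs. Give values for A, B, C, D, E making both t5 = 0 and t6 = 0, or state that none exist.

Check with A=1, B=0, C=1, D=0, E=1:
t1 = E ∨ A = 1 ∨ 1 = 1
t2 = B ⊕ t1 = 0 ⊕ 1 = 1
t3 = D ∧ t2 = 0 ∧ 1 = 0
t4 = ¬t3 = ¬0 = 1
t5 = t4 ⊼ t2 = 1 ⊼ 1 = 0
t6 = C ⊽ t5 = 1 ⊽ 0 = 0
So t5 = 0 and t6 = 0.

A=1, B=0, C=1, D=0, E=1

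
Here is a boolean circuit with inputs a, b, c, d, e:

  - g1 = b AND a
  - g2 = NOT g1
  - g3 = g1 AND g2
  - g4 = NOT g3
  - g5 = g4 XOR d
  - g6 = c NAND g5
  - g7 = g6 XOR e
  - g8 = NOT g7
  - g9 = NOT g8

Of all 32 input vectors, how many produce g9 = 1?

g9 = NOT g8 must be 1, so g8 = 0.
g8 = NOT g7 must be 0, so g7 = 1.
g7 = g6 XOR e must be 1, so g6 and e differ.
Enumerating the 32 input combinations, 16 give g9 = 1 and 16 give g9 = 0.

16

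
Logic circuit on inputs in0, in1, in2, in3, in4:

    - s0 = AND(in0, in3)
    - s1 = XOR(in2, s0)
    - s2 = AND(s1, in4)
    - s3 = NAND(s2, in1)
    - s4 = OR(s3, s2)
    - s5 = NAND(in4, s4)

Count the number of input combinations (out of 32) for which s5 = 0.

s5 = NAND(in4, s4) must be 0, so both in4 = 1 and s4 = 1.
s4 = OR(s3, s2) must be 1, so at least one of s3, s2 is 1.
Enumerating the 32 input combinations, 16 give s5 = 0 and 16 give s5 = 1.

16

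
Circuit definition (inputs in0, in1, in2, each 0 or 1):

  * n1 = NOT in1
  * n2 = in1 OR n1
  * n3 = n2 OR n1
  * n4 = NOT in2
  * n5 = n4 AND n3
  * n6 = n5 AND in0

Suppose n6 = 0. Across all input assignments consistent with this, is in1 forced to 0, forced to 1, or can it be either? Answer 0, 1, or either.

Both values of in1 occur among assignments with n6 = 0:
  in1=0: in0=0, in1=0, in2=0
  in1=1: in0=0, in1=1, in2=0

either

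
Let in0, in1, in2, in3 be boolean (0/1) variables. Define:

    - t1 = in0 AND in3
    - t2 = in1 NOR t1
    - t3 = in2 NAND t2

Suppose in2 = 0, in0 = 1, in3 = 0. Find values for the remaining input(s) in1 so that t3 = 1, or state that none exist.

Check with in2 = 0, in0 = 1, in3 = 0 and in1=0:
t1 = in0 AND in3 = 1 AND 0 = 0
t2 = in1 NOR t1 = 0 NOR 0 = 1
t3 = in2 NAND t2 = 0 NAND 1 = 1
So t3 = 1.

in1=0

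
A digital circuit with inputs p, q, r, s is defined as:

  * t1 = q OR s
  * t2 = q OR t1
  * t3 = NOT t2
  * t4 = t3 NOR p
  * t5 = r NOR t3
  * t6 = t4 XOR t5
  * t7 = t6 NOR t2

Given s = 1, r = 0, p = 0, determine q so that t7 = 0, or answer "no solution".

q=1

t7 = t6 NOR t2 must be 0, so at least one of t6, t2 is 1.
Check with s = 1, r = 0, p = 0 and q=1:
t1 = q OR s = 1 OR 1 = 1
t2 = q OR t1 = 1 OR 1 = 1
t3 = NOT t2 = NOT 1 = 0
t4 = t3 NOR p = 0 NOR 0 = 1
t5 = r NOR t3 = 0 NOR 0 = 1
t6 = t4 XOR t5 = 1 XOR 1 = 0
t7 = t6 NOR t2 = 0 NOR 1 = 0
So t7 = 0.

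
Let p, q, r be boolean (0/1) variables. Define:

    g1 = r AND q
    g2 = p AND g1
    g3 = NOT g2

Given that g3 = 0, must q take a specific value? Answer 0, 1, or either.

g3 = NOT g2 must be 0, so g2 = 1.
Every assignment with g3 = 0 has q = 1; there are 1 such assignment(s).
  p=1, q=1, r=1

1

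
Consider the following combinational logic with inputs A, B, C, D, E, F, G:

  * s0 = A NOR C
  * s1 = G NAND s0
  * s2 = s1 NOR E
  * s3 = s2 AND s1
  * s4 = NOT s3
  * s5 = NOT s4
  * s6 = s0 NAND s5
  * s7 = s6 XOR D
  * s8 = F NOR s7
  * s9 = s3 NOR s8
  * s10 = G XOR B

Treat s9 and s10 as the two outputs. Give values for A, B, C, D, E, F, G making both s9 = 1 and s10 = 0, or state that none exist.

A=1 B=0 C=1 D=1 E=0 F=1 G=0

Check with A=1 B=0 C=1 D=1 E=0 F=1 G=0:
s0 = A NOR C = 1 NOR 1 = 0
s1 = G NAND s0 = 0 NAND 0 = 1
s2 = s1 NOR E = 1 NOR 0 = 0
s3 = s2 AND s1 = 0 AND 1 = 0
s4 = NOT s3 = NOT 0 = 1
s5 = NOT s4 = NOT 1 = 0
s6 = s0 NAND s5 = 0 NAND 0 = 1
s7 = s6 XOR D = 1 XOR 1 = 0
s8 = F NOR s7 = 1 NOR 0 = 0
s9 = s3 NOR s8 = 0 NOR 0 = 1
s10 = G XOR B = 0 XOR 0 = 0
So s9 = 1 and s10 = 0.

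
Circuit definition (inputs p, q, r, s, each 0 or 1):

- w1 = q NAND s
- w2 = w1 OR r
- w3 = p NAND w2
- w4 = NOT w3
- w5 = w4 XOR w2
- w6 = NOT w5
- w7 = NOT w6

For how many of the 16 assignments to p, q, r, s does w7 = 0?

9

w7 = NOT w6 must be 0, so w6 = 1.
Enumerating the 16 input combinations, 9 give w7 = 0 and 7 give w7 = 1.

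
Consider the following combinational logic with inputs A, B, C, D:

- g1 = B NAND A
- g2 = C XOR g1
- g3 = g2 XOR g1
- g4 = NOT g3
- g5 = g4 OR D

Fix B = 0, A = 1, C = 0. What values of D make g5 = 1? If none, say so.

Check with B = 0, A = 1, C = 0 and D=0:
g1 = B NAND A = 0 NAND 1 = 1
g2 = C XOR g1 = 0 XOR 1 = 1
g3 = g2 XOR g1 = 1 XOR 1 = 0
g4 = NOT g3 = NOT 0 = 1
g5 = g4 OR D = 1 OR 0 = 1
So g5 = 1.

D=0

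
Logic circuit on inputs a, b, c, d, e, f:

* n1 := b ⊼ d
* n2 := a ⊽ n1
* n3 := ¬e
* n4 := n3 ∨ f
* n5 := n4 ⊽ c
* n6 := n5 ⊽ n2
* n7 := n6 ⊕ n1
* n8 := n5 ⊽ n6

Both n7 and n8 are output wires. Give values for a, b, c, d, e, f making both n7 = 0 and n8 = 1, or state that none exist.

Check with a=0, b=1, c=1, d=1, e=0, f=1:
n1 = b ⊼ d = 1 ⊼ 1 = 0
n2 = a ⊽ n1 = 0 ⊽ 0 = 1
n3 = ¬e = ¬0 = 1
n4 = n3 ∨ f = 1 ∨ 1 = 1
n5 = n4 ⊽ c = 1 ⊽ 1 = 0
n6 = n5 ⊽ n2 = 0 ⊽ 1 = 0
n7 = n6 ⊕ n1 = 0 ⊕ 0 = 0
n8 = n5 ⊽ n6 = 0 ⊽ 0 = 1
So n7 = 0 and n8 = 1.

a=0, b=1, c=1, d=1, e=0, f=1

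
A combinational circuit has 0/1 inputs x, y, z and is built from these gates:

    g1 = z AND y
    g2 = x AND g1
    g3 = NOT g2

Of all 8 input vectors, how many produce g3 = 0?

g3 = NOT g2 must be 0, so g2 = 1.
g2 = x AND g1 must be 1, so both x = 1 and g1 = 1.
g1 = z AND y must be 1, so both z = 1 and y = 1.
Satisfying assignments:
  x=1, y=1, z=1

1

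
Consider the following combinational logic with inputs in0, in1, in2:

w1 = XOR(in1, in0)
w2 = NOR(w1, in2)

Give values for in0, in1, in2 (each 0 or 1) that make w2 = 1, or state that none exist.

in0=1 in1=1 in2=0

w2 = NOR(w1, in2) must be 1, so both w1 = 0 and in2 = 0.
Check with in0=1 in1=1 in2=0:
w1 = XOR(in1, in0) = XOR(1, 1) = 0
w2 = NOR(w1, in2) = NOR(0, 0) = 1
So w2 = 1 as required.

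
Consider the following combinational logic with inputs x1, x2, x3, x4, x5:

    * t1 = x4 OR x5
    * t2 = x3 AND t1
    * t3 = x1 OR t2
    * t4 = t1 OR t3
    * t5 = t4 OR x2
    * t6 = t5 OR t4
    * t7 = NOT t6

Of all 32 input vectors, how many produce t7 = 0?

30

t7 = NOT t6 must be 0, so t6 = 1.
t6 = t5 OR t4 must be 1, so at least one of t5, t4 is 1.
Enumerating the 32 input combinations, 30 give t7 = 0 and 2 give t7 = 1.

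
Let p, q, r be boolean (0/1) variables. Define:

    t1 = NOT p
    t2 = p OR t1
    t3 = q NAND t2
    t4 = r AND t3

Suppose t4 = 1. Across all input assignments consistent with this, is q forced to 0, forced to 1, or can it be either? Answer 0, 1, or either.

0

t4 = r AND t3 must be 1, so both r = 1 and t3 = 1.
t3 = q NAND t2 must be 1, so at least one of q, t2 is 0.
Every assignment with t4 = 1 has q = 0; there are 2 such assignment(s).
  p=0, q=0, r=1
  p=1, q=0, r=1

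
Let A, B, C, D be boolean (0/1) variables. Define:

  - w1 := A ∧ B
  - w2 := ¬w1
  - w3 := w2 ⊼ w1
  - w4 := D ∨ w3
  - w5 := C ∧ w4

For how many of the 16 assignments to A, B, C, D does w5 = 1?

w5 = C ∧ w4 must be 1, so both C = 1 and w4 = 1.
Enumerating the 16 input combinations, 8 give w5 = 1 and 8 give w5 = 0.

8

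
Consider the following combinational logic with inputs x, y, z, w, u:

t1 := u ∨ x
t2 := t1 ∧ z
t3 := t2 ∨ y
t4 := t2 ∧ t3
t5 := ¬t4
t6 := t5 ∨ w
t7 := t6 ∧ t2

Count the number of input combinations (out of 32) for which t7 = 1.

t7 = t6 ∧ t2 must be 1, so both t6 = 1 and t2 = 1.
t6 = t5 ∨ w must be 1, so at least one of t5, w is 1.
Enumerating the 32 input combinations, 6 give t7 = 1 and 26 give t7 = 0.

6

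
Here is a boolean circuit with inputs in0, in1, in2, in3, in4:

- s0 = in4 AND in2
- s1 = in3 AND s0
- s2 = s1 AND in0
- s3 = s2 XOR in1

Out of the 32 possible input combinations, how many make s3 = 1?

16

s3 = s2 XOR in1 must be 1, so s2 and in1 differ.
Enumerating the 32 input combinations, 16 give s3 = 1 and 16 give s3 = 0.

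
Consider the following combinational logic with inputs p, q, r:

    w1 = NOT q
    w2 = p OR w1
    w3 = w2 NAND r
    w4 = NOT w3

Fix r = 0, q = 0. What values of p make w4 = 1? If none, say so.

With r = 0, q = 0 fixed, none of the 2 settings of p give w4 = 1.
For example, with p=0:
w1 = NOT q = NOT 0 = 1
w2 = p OR w1 = 0 OR 1 = 1
w3 = w2 NAND r = 1 NAND 0 = 1
w4 = NOT w3 = NOT 1 = 0
giving w4 = 0 ≠ 1.

no solution exists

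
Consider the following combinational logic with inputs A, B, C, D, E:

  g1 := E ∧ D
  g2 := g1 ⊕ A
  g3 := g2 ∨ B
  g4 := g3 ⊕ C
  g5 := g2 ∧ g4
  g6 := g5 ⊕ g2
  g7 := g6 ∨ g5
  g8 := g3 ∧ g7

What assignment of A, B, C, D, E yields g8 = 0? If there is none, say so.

A=0 B=0 C=0 D=0 E=1

g8 = g3 ∧ g7 must be 0, so at least one of g3, g7 is 0.
Check with A=0 B=0 C=0 D=0 E=1:
g1 = E ∧ D = 1 ∧ 0 = 0
g2 = g1 ⊕ A = 0 ⊕ 0 = 0
g3 = g2 ∨ B = 0 ∨ 0 = 0
g4 = g3 ⊕ C = 0 ⊕ 0 = 0
g5 = g2 ∧ g4 = 0 ∧ 0 = 0
g6 = g5 ⊕ g2 = 0 ⊕ 0 = 0
g7 = g6 ∨ g5 = 0 ∨ 0 = 0
g8 = g3 ∧ g7 = 0 ∧ 0 = 0
So g8 = 0 as required.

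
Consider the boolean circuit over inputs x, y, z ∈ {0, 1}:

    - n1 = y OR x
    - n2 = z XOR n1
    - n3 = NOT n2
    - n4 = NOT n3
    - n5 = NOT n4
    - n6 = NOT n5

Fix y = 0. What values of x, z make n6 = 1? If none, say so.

n6 = NOT n5 must be 1, so n5 = 0.
Check with y = 0 and x=0, z=1:
n1 = y OR x = 0 OR 0 = 0
n2 = z XOR n1 = 1 XOR 0 = 1
n3 = NOT n2 = NOT 1 = 0
n4 = NOT n3 = NOT 0 = 1
n5 = NOT n4 = NOT 1 = 0
n6 = NOT n5 = NOT 0 = 1
So n6 = 1.

x=0, z=1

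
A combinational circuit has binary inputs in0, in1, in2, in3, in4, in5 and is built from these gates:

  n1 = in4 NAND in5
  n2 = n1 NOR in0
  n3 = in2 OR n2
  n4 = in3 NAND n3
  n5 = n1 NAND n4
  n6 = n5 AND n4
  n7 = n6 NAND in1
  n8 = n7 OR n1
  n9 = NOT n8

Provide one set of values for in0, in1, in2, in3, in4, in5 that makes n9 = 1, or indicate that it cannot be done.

in0=1, in1=1, in2=1, in3=0, in4=1, in5=1

n9 = NOT n8 must be 1, so n8 = 0.
n8 = n7 OR n1 must be 0, so both n7 = 0 and n1 = 0.
Check with in0=1, in1=1, in2=1, in3=0, in4=1, in5=1:
n1 = in4 NAND in5 = 1 NAND 1 = 0
n2 = n1 NOR in0 = 0 NOR 1 = 0
n3 = in2 OR n2 = 1 OR 0 = 1
n4 = in3 NAND n3 = 0 NAND 1 = 1
n5 = n1 NAND n4 = 0 NAND 1 = 1
n6 = n5 AND n4 = 1 AND 1 = 1
n7 = n6 NAND in1 = 1 NAND 1 = 0
n8 = n7 OR n1 = 0 OR 0 = 0
n9 = NOT n8 = NOT 0 = 1
So n9 = 1 as required.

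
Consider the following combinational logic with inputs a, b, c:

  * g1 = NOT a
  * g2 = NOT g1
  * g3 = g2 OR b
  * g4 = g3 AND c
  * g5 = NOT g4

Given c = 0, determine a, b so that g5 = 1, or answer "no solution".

a=0, b=0

Check with c = 0 and a=0, b=0:
g1 = NOT a = NOT 0 = 1
g2 = NOT g1 = NOT 1 = 0
g3 = g2 OR b = 0 OR 0 = 0
g4 = g3 AND c = 0 AND 0 = 0
g5 = NOT g4 = NOT 0 = 1
So g5 = 1.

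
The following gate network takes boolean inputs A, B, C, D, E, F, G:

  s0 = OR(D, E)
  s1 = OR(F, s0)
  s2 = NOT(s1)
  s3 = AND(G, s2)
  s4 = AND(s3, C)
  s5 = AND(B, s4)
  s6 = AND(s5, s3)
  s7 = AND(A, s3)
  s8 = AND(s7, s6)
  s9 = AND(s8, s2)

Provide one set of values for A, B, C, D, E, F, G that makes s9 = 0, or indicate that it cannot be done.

s9 = AND(s8, s2) must be 0, so at least one of s8, s2 is 0.
Check with A=1, B=1, C=1, D=1, E=0, F=0, G=0:
s0 = OR(D, E) = OR(1, 0) = 1
s1 = OR(F, s0) = OR(0, 1) = 1
s2 = NOT(s1) = NOT 1 = 0
s3 = AND(G, s2) = AND(0, 0) = 0
s4 = AND(s3, C) = AND(0, 1) = 0
s5 = AND(B, s4) = AND(1, 0) = 0
s6 = AND(s5, s3) = AND(0, 0) = 0
s7 = AND(A, s3) = AND(1, 0) = 0
s8 = AND(s7, s6) = AND(0, 0) = 0
s9 = AND(s8, s2) = AND(0, 0) = 0
So s9 = 0 as required.

A=1, B=1, C=1, D=1, E=0, F=0, G=0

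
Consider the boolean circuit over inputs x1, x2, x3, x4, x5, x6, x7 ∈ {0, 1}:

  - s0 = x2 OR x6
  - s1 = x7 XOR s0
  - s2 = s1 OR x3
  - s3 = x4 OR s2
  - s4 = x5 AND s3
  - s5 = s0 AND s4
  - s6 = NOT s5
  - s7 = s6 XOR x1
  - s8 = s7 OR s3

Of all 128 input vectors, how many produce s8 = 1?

s8 = s7 OR s3 must be 1, so at least one of s7, s3 is 1.
Enumerating the 128 input combinations, 120 give s8 = 1 and 8 give s8 = 0.

120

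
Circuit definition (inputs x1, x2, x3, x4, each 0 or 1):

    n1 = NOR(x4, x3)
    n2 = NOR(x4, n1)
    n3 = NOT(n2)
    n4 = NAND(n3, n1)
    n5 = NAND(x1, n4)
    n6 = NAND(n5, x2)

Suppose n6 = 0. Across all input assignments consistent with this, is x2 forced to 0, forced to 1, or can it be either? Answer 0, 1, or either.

1

n6 = NAND(n5, x2) must be 0, so both n5 = 1 and x2 = 1.
Every assignment with n6 = 0 has x2 = 1; there are 5 such assignment(s).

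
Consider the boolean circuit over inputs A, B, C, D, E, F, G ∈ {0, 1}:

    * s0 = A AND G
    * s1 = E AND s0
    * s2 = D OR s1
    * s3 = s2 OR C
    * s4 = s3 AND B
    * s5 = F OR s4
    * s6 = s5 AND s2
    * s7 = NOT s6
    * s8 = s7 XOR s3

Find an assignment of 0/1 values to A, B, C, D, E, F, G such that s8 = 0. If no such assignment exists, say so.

A=0, B=0, C=1, D=0, E=1, F=1, G=0

s8 = s7 XOR s3 must be 0, so s7 and s3 are equal.
Check with A=0, B=0, C=1, D=0, E=1, F=1, G=0:
s0 = A AND G = 0 AND 0 = 0
s1 = E AND s0 = 1 AND 0 = 0
s2 = D OR s1 = 0 OR 0 = 0
s3 = s2 OR C = 0 OR 1 = 1
s4 = s3 AND B = 1 AND 0 = 0
s5 = F OR s4 = 1 OR 0 = 1
s6 = s5 AND s2 = 1 AND 0 = 0
s7 = NOT s6 = NOT 0 = 1
s8 = s7 XOR s3 = 1 XOR 1 = 0
So s8 = 0 as required.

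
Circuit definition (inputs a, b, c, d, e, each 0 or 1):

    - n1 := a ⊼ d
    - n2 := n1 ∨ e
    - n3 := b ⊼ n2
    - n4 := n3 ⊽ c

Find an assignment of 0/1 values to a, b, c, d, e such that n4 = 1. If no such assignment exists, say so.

n4 = n3 ⊽ c must be 1, so both n3 = 0 and c = 0.
Check with a=1, b=1, c=0, d=0, e=1:
n1 = a ⊼ d = 1 ⊼ 0 = 1
n2 = n1 ∨ e = 1 ∨ 1 = 1
n3 = b ⊼ n2 = 1 ⊼ 1 = 0
n4 = n3 ⊽ c = 0 ⊽ 0 = 1
So n4 = 1 as required.

a=1, b=1, c=0, d=0, e=1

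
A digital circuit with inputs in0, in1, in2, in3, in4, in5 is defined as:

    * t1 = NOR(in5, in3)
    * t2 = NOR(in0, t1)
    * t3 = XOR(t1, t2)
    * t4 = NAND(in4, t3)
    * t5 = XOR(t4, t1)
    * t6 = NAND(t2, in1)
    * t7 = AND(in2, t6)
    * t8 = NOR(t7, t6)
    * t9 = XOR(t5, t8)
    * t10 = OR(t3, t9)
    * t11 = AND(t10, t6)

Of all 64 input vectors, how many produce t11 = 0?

12

t11 = AND(t10, t6) must be 0, so at least one of t10, t6 is 0.
Enumerating the 64 input combinations, 12 give t11 = 0 and 52 give t11 = 1.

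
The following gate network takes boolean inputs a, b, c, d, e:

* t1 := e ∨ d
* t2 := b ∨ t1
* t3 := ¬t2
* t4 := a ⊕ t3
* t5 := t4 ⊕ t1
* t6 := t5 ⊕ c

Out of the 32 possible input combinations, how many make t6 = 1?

t6 = t5 ⊕ c must be 1, so t5 and c differ.
Enumerating the 32 input combinations, 16 give t6 = 1 and 16 give t6 = 0.

16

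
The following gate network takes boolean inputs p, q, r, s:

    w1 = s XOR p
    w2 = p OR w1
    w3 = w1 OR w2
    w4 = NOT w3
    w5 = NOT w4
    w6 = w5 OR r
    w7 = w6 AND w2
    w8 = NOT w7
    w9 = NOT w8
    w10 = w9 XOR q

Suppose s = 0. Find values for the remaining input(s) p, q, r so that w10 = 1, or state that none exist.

p=1, q=0, r=1

w10 = w9 XOR q must be 1, so w9 and q differ.
Check with s = 0 and p=1, q=0, r=1:
w1 = s XOR p = 0 XOR 1 = 1
w2 = p OR w1 = 1 OR 1 = 1
w3 = w1 OR w2 = 1 OR 1 = 1
w4 = NOT w3 = NOT 1 = 0
w5 = NOT w4 = NOT 0 = 1
w6 = w5 OR r = 1 OR 1 = 1
w7 = w6 AND w2 = 1 AND 1 = 1
w8 = NOT w7 = NOT 1 = 0
w9 = NOT w8 = NOT 0 = 1
w10 = w9 XOR q = 1 XOR 0 = 1
So w10 = 1.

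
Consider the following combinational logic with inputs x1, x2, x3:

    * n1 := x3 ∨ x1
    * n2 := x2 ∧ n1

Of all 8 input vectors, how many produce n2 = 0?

n2 = x2 ∧ n1 must be 0, so at least one of x2, n1 is 0.
Satisfying assignments:
  x1=0, x2=0, x3=0
  x1=0, x2=0, x3=1
  x1=0, x2=1, x3=0
  x1=1, x2=0, x3=0
  x1=1, x2=0, x3=1

5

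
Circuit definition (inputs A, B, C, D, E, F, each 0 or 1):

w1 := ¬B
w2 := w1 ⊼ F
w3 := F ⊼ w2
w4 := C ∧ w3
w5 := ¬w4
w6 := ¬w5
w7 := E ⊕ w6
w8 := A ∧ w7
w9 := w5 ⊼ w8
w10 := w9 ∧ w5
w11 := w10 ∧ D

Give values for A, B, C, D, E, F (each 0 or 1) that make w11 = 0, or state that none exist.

A=1 B=1 C=1 D=0 E=0 F=1

Check with A=1 B=1 C=1 D=0 E=0 F=1:
w1 = ¬B = ¬1 = 0
w2 = w1 ⊼ F = 0 ⊼ 1 = 1
w3 = F ⊼ w2 = 1 ⊼ 1 = 0
w4 = C ∧ w3 = 1 ∧ 0 = 0
w5 = ¬w4 = ¬0 = 1
w6 = ¬w5 = ¬1 = 0
w7 = E ⊕ w6 = 0 ⊕ 0 = 0
w8 = A ∧ w7 = 1 ∧ 0 = 0
w9 = w5 ⊼ w8 = 1 ⊼ 0 = 1
w10 = w9 ∧ w5 = 1 ∧ 1 = 1
w11 = w10 ∧ D = 1 ∧ 0 = 0
So w11 = 0 as required.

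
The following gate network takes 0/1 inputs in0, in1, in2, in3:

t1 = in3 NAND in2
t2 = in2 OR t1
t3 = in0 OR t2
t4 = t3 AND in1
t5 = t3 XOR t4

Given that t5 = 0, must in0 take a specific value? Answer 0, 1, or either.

Both values of in0 occur among assignments with t5 = 0:
  in0=0: in0=0, in1=1, in2=0, in3=0
  in0=1: in0=1, in1=1, in2=0, in3=0

either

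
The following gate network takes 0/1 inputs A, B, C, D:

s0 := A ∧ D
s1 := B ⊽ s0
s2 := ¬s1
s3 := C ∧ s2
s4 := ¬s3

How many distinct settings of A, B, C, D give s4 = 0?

s4 = ¬s3 must be 0, so s3 = 1.
s3 = C ∧ s2 must be 1, so both C = 1 and s2 = 1.
Enumerating the 16 input combinations, 5 give s4 = 0 and 11 give s4 = 1.

5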